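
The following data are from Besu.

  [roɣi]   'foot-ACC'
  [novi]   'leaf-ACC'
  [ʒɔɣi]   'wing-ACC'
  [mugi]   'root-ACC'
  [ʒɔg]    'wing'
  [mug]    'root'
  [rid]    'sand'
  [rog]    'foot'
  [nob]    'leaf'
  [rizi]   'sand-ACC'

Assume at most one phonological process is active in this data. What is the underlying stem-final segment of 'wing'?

The root 'wing' surfaces as [ʒɔg] and [ʒɔɣi], with a stem-final [g] ~ [ɣ] alternation.
But 'root' keeps [g] in both environments ([mug], [mugi]), so there is no rule changing /g/ to [ɣ] before the ACC suffix.
Therefore /ɣ/ is basic and [g] is derived by word-final hardening (voiced fricatives become stops word-finally).

/ɣ/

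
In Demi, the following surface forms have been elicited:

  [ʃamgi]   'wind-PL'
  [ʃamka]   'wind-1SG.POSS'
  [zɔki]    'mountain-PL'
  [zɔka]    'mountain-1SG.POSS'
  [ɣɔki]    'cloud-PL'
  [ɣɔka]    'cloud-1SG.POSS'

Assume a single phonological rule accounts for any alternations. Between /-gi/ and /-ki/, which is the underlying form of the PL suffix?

/-gi/

The PL morpheme has two allomorphs, [-gi] and [-ki].
By contrast the 1SG.POSS suffix keeps its initial [k] throughout — that segment must be underlying.
The PL suffix is therefore /-gi/ underlyingly, with post-vocalic devoicing: voiced stops become voiceless after a vowel.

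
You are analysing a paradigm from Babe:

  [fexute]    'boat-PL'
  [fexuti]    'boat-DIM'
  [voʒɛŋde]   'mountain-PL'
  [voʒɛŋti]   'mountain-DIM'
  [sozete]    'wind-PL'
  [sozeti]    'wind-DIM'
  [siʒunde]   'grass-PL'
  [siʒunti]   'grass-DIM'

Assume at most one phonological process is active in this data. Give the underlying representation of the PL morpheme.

/-de/

The PL morpheme has two allomorphs, [-de] and [-te].
By contrast the DIM suffix keeps its initial [t] throughout — that segment must be underlying.
The PL suffix is therefore /-de/ underlyingly, with post-vocalic devoicing: voiced stops become voiceless after a vowel.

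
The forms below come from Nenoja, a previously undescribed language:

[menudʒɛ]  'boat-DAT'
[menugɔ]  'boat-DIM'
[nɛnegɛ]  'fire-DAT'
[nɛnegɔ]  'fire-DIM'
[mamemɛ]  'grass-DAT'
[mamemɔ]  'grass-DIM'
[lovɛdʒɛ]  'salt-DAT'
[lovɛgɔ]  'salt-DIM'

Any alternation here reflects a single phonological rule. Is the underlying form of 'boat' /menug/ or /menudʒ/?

/menudʒ/

The root 'boat' surfaces as [menudʒɛ] and [menugɔ], with a stem-final [dʒ] ~ [g] alternation.
The stem 'fire' ([nɛnegɛ], [nɛnegɔ]) shows [g] unchanged in both environments, so [g] cannot be basic with [dʒ] derived before the DAT suffix.
So /dʒ/ is underlying, and a rule of depalatalization — palato-alveolar /dʒ/ becomes [g] when no front vowel follows — gives [g].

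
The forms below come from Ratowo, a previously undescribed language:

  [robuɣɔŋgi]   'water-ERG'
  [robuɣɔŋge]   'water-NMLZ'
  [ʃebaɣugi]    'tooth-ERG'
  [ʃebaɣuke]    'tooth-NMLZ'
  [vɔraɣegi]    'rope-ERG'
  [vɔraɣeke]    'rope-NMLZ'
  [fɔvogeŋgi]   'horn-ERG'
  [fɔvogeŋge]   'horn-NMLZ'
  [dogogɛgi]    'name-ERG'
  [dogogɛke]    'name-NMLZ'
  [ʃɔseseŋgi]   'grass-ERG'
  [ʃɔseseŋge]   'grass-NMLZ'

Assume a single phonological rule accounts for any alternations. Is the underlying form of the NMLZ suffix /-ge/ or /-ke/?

/-ke/

The NMLZ morpheme has two allomorphs, [-ge] and [-ke].
By contrast the ERG suffix keeps its initial [g] throughout — that segment must be underlying.
The NMLZ suffix is therefore /-ke/ underlyingly, with post-nasal voicing: voiceless stops become voiced after a nasal.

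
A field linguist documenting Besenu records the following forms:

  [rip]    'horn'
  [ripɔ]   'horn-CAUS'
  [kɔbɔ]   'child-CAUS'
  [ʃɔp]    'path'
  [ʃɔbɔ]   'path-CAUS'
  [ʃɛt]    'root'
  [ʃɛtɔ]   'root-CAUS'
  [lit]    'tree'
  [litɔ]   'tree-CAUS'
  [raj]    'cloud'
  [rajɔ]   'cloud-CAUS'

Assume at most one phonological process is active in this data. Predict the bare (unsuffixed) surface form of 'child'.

[kɔp]

The root 'path' surfaces as [ʃɔp] and [ʃɔbɔ], with a stem-final [p] ~ [b] alternation.
Compare 'horn', with invariant [p] in [rip] and [ripɔ]: an analysis with underlying /p/ and a rule producing [b] before the CAUS suffix would wrongly predict alternation here too.
The alternation reflects word-final obstruent devoicing: voiced obstruents become voiceless word-finally. /b/ is underlying.
The one attested form of 'child', [kɔbɔ], shows underlying /kɔb/. Applying the same rule word-finally gives [kɔp].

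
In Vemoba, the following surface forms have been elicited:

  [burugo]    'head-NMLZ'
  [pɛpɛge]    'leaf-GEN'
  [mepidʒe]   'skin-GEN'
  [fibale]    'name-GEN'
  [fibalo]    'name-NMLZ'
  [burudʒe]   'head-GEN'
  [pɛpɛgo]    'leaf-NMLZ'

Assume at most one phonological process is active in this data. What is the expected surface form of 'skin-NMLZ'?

[mepigo]

The root 'head' surfaces as [burudʒe] and [burugo], with a stem-final [dʒ] ~ [g] alternation.
The stem 'leaf' ([pɛpɛge], [pɛpɛgo]) shows [g] unchanged in both environments, so [g] cannot be basic with [dʒ] derived before the GEN suffix.
So /dʒ/ is underlying, and a rule of depalatalization — palato-alveolar /dʒ/ becomes [g] when no front vowel follows — gives [g].
From [mepidʒe] the stem 'skin' is /mepidʒ/; when no front vowel follows this yields [mepigo].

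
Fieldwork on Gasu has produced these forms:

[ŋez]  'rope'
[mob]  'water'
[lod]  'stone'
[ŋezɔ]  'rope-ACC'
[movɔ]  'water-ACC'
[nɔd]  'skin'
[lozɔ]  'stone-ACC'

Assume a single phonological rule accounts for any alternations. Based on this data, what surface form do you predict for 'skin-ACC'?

'stone' shows [d] ~ [z] at the end of the stem ([lod] vs [lozɔ]).
Compare 'rope', with invariant [z] in [ŋez] and [ŋezɔ]: an analysis with underlying /z/ and a rule producing [d] in isolation would wrongly predict alternation here too.
Therefore /d/ is basic and [z] is derived by intervocalic spirantization (voiced stops become fricatives between vowels).
The one attested form of 'skin', [nɔd], shows underlying /nɔd/. Applying the same rule between vowels gives [nɔzɔ].

[nɔzɔ]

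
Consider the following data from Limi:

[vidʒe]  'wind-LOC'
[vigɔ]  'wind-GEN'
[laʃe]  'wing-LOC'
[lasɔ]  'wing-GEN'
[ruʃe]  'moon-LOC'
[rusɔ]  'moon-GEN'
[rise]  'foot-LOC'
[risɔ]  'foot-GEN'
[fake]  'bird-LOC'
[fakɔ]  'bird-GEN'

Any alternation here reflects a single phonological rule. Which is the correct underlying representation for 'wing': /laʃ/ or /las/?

In [laʃe] and [lasɔ] the final segment of 'wing' alternates: [ʃ] ~ [s].
Compare 'foot', with invariant [s] in [rise] and [risɔ]: an analysis with underlying /s/ and a rule producing [ʃ] before the LOC suffix would wrongly predict alternation here too.
The underlying segment must be /ʃ/; palato-alveolar /dʒ/ and /ʃ/ become [g] and [s] when no front vowel follows, yielding [s] there.

/laʃ/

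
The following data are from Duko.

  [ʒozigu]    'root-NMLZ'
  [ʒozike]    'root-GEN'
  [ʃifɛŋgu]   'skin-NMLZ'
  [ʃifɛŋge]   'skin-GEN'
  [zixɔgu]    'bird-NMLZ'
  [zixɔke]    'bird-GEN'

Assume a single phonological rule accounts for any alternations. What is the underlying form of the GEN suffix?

The GEN morpheme has two allomorphs, [-ge] and [-ke].
The NMLZ suffix, which begins with [g], is invariant after every stem; so [g] is not altered by any rule here.
The GEN suffix is therefore /-ke/ underlyingly, with post-nasal voicing: voiceless stops become voiced after a nasal.

/-ke/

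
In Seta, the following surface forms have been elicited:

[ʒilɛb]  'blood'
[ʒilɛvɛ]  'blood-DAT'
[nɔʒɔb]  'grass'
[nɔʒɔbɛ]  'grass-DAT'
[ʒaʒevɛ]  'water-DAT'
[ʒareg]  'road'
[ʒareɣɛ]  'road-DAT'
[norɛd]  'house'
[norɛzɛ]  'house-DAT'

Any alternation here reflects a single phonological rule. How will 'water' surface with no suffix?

[ʒaʒeb]

'blood' shows [b] ~ [v] at the end of the stem ([ʒilɛb] vs [ʒilɛvɛ]).
Compare 'grass', with invariant [b] in [nɔʒɔb] and [nɔʒɔbɛ]: an analysis with underlying /b/ and a rule producing [v] before the DAT suffix would wrongly predict alternation here too.
The alternation reflects word-final hardening: voiced fricatives become stops word-finally. /v/ is underlying.
The one attested form of 'water', [ʒaʒevɛ], shows underlying /ʒaʒev/. Applying the same rule word-finally gives [ʒaʒeb].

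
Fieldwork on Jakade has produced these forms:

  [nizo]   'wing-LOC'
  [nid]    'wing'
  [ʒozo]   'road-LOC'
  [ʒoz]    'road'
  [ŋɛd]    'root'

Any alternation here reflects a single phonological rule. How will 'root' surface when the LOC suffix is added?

The stem for 'wing' ends in [z] in [nizo] but [d] in [nid].
If /z/ were underlying and a rule turned it into [d] in isolation, 'road' would also alternate; but it has [z] in both [ʒozo] and [ʒoz].
Therefore /d/ is basic and [z] is derived by intervocalic spirantization (voiced stops become fricatives between vowels).
The one attested form of 'root', [ŋɛd], shows underlying /ŋɛd/. Applying the same rule between vowels gives [ŋɛzo].

[ŋɛzo]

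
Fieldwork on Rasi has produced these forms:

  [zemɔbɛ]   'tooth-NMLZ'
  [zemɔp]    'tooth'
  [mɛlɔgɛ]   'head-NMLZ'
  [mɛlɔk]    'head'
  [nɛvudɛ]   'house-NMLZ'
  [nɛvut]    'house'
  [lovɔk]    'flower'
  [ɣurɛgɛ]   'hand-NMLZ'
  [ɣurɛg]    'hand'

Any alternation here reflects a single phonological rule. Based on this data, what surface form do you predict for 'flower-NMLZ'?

[lovɔgɛ]

The root 'head' surfaces as [mɛlɔgɛ] and [mɛlɔk], with a stem-final [g] ~ [k] alternation.
If /g/ were underlying and a rule turned it into [k] in isolation, 'hand' would also alternate; but it has [g] in both [ɣurɛgɛ] and [ɣurɛg].
So /k/ is underlying, and a rule of intervocalic voicing — voiceless stops become voiced between vowels — gives [g].
From [lovɔk] the stem 'flower' is /lovɔk/; between vowels this yields [lovɔgɛ].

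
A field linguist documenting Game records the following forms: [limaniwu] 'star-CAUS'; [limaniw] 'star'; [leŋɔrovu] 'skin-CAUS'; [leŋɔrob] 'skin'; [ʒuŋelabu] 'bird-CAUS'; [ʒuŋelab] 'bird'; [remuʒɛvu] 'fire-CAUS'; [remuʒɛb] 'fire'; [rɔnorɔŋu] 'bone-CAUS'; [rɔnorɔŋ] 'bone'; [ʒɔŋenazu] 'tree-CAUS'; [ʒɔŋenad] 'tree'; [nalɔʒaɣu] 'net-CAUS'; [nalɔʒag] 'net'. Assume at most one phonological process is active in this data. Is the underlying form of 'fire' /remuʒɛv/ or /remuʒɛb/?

/remuʒɛv/

In [remuʒɛvu] and [remuʒɛb] the final segment of 'fire' alternates: [v] ~ [b].
The stem 'bird' ([ʒuŋelabu], [ʒuŋelab]) shows [b] unchanged in both environments, so [b] cannot be basic with [v] derived before the CAUS suffix.
The alternation reflects word-final hardening: voiced fricatives become stops word-finally. /v/ is underlying.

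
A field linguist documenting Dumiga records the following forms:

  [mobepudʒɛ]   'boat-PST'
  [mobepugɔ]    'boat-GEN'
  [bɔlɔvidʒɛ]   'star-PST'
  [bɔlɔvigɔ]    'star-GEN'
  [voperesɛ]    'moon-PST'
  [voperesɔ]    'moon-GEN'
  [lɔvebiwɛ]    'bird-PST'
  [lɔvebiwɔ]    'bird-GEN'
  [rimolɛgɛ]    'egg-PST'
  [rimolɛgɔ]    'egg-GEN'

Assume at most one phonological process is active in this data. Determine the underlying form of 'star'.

/bɔlɔvidʒ/

The root 'star' surfaces as [bɔlɔvidʒɛ] and [bɔlɔvigɔ], with a stem-final [dʒ] ~ [g] alternation.
But 'egg' keeps [g] in both environments ([rimolɛgɛ], [rimolɛgɔ]), so there is no rule changing /g/ to [dʒ] before the PST suffix.
So /dʒ/ is underlying, and a rule of depalatalization — palato-alveolar /dʒ/ becomes [g] when no front vowel follows — gives [g].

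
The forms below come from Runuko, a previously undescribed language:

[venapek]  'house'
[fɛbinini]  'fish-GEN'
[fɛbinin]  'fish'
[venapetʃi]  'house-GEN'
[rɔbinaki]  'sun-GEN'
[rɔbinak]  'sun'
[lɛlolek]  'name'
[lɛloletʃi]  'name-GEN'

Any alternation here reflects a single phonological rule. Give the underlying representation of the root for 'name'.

/lɛloletʃ/

The stem for 'name' ends in [tʃ] in [lɛloletʃi] but [k] in [lɛlolek].
But 'sun' keeps [k] in both environments ([rɔbinaki], [rɔbinak]), so there is no rule changing /k/ to [tʃ] before the GEN suffix.
So /tʃ/ is underlying, and a rule of depalatalization — palato-alveolar /tʃ/ becomes [k] when no front vowel follows — gives [k].
Hence 'name' is /lɛloletʃ/ underlyingly.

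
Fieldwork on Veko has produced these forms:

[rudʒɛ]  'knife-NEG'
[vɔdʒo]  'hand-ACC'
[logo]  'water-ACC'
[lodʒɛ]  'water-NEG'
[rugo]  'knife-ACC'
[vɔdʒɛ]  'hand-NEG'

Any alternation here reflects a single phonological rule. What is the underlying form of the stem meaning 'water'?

/log/

'water' shows [dʒ] ~ [g] at the end of the stem ([lodʒɛ] vs [logo]).
Compare 'hand', with invariant [dʒ] in [vɔdʒɛ] and [vɔdʒo]: an analysis with underlying /dʒ/ and a rule producing [g] before the ACC suffix would wrongly predict alternation here too.
The underlying segment must be /g/; /g/ becomes palato-alveolar [dʒ] before a front vowel, yielding [dʒ] there.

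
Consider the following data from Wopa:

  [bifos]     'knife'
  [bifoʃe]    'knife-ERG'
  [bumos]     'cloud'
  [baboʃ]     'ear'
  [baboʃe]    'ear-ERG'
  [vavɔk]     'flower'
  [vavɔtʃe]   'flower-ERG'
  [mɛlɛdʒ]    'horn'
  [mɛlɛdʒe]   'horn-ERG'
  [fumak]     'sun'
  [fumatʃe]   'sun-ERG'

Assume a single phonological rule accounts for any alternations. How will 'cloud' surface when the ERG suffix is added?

'knife' shows [s] ~ [ʃ] at the end of the stem ([bifos] vs [bifoʃe]).
But 'ear' keeps [ʃ] in both environments ([baboʃ], [baboʃe]), so there is no rule changing /ʃ/ to [s] in isolation.
The underlying segment must be /s/; /k/ and /s/ become palato-alveolar [tʃ] and [ʃ] before a front vowel, yielding [ʃ] there.
The one attested form of 'cloud', [bumos], shows underlying /bumos/. Applying the same rule before a front vowel gives [bumoʃe].

[bumoʃe]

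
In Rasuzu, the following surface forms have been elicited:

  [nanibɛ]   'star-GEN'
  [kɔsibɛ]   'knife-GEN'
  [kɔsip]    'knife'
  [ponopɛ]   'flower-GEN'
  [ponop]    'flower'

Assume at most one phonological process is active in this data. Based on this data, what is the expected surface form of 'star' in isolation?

[nanip]

The root 'knife' surfaces as [kɔsip] and [kɔsibɛ], with a stem-final [p] ~ [b] alternation.
Compare 'flower', with invariant [p] in [ponop] and [ponopɛ]: an analysis with underlying /p/ and a rule producing [b] before the GEN suffix would wrongly predict alternation here too.
The underlying segment must be /b/; voiced obstruents become voiceless word-finally, yielding [p] there.
The one attested form of 'star', [nanibɛ], shows underlying /nanib/. Applying the same rule word-finally gives [nanip].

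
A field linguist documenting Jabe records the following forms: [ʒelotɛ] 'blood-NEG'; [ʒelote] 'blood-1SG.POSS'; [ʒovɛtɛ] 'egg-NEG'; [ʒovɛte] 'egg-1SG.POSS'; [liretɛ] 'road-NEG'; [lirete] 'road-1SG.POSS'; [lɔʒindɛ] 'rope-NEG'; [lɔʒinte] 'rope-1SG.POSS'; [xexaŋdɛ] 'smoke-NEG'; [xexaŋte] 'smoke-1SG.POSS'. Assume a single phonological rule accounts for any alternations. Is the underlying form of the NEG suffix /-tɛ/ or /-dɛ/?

The NEG suffix surfaces as [-dɛ] and [-tɛ], depending on the final segment of the stem.
By contrast the 1SG.POSS suffix keeps its initial [t] throughout — that segment must be underlying.
So the underlying form is /-dɛ/, and voiced stops become voiceless after a vowel.

/-dɛ/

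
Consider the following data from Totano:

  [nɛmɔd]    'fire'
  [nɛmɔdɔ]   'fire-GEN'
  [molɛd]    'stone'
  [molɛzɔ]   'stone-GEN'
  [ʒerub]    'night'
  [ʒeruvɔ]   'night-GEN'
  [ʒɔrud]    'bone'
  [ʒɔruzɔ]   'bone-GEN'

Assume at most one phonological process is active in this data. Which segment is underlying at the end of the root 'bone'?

The root 'bone' surfaces as [ʒɔrud] and [ʒɔruzɔ], with a stem-final [d] ~ [z] alternation.
The stem 'fire' ([nɛmɔd], [nɛmɔdɔ]) shows [d] unchanged in both environments, so [d] cannot be basic with [z] derived before the GEN suffix.
The underlying segment must be /z/; voiced fricatives become stops word-finally, yielding [d] there.

/z/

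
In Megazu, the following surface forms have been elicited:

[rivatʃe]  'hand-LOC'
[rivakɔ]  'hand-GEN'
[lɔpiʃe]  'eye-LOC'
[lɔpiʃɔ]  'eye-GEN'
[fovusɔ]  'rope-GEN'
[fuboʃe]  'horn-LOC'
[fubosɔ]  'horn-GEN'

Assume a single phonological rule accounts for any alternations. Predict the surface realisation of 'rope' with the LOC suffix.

[fovuʃe]

The stem for 'horn' ends in [ʃ] in [fuboʃe] but [s] in [fubosɔ].
Compare 'eye', with invariant [ʃ] in [lɔpiʃe] and [lɔpiʃɔ]: an analysis with underlying /ʃ/ and a rule producing [s] before the GEN suffix would wrongly predict alternation here too.
Therefore /s/ is basic and [ʃ] is derived by palatalization before a front vowel (/k/ and /s/ become palato-alveolar [tʃ] and [ʃ] before a front vowel).
From [fovusɔ] the stem 'rope' is /fovus/; before a front vowel this yields [fovuʃe].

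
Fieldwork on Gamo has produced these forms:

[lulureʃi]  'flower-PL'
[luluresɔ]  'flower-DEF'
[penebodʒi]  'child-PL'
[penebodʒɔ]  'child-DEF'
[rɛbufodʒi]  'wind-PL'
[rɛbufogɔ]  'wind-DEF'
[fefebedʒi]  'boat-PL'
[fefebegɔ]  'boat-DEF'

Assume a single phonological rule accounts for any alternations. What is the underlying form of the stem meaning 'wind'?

In [rɛbufodʒi] and [rɛbufogɔ] the final segment of 'wind' alternates: [dʒ] ~ [g].
If /dʒ/ were underlying and a rule turned it into [g] before the DEF suffix, 'child' would also alternate; but it has [dʒ] in both [penebodʒi] and [penebodʒɔ].
Therefore /g/ is basic and [dʒ] is derived by palatalization before a front vowel (/g/ and /s/ become palato-alveolar [dʒ] and [ʃ] before a front vowel).
So 'wind' = /rɛbufog/.

/rɛbufog/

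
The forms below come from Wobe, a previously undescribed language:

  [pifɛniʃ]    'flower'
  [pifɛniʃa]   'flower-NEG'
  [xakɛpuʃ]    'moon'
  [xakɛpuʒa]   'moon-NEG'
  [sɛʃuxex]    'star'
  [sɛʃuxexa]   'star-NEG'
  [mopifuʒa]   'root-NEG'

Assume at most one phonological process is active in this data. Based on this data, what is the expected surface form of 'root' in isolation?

The root 'moon' surfaces as [xakɛpuʃ] and [xakɛpuʒa], with a stem-final [ʃ] ~ [ʒ] alternation.
If /ʃ/ were underlying and a rule turned it into [ʒ] before the NEG suffix, 'flower' would also alternate; but it has [ʃ] in both [pifɛniʃ] and [pifɛniʃa].
The alternation reflects word-final obstruent devoicing: voiced obstruents become voiceless word-finally. /ʒ/ is underlying.
From [mopifuʒa] the stem 'root' is /mopifuʒ/; word-finally this yields [mopifuʃ].

[mopifuʃ]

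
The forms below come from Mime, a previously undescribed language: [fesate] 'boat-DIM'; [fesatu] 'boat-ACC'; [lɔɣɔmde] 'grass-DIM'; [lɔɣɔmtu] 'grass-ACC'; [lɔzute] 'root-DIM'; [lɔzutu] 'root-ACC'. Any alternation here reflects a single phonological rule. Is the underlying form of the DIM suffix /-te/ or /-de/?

/-de/

The DIM morpheme has two allomorphs, [-de] and [-te].
The ACC suffix, which begins with [t], is invariant after every stem; so [t] is not altered by any rule here.
The DIM suffix is therefore /-de/ underlyingly, with post-vocalic devoicing: voiced stops become voiceless after a vowel.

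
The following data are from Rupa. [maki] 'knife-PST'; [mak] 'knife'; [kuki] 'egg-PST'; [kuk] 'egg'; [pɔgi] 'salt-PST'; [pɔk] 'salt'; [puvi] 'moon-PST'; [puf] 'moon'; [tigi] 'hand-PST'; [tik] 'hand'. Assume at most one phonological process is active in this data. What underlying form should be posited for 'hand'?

In [tigi] and [tik] the final segment of 'hand' alternates: [g] ~ [k].
If /k/ were underlying and a rule turned it into [g] before the PST suffix, 'egg' would also alternate; but it has [k] in both [kuki] and [kuk].
The alternation reflects word-final obstruent devoicing: voiced obstruents become voiceless word-finally. /g/ is underlying.

/tig/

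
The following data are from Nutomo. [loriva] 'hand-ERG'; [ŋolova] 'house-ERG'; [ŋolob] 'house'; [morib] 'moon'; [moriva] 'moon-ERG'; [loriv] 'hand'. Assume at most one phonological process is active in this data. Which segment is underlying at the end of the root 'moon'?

/b/

The stem for 'moon' ends in [b] in [morib] but [v] in [moriva].
If /v/ were underlying and a rule turned it into [b] in isolation, 'hand' would also alternate; but it has [v] in both [loriv] and [loriva].
Therefore /b/ is basic and [v] is derived by intervocalic spirantization (voiced stops become fricatives between vowels).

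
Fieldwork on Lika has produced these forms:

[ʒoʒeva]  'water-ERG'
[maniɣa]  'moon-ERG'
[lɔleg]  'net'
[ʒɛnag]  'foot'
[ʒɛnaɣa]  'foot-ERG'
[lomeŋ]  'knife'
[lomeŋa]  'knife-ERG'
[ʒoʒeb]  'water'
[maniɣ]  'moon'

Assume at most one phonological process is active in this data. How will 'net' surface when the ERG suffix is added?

'foot' shows [g] ~ [ɣ] at the end of the stem ([ʒɛnag] vs [ʒɛnaɣa]).
But 'moon' keeps [ɣ] in both environments ([maniɣ], [maniɣa]), so there is no rule changing /ɣ/ to [g] in isolation.
Therefore /g/ is basic and [ɣ] is derived by intervocalic spirantization (voiced stops become fricatives between vowels).
From [lɔleg] the stem 'net' is /lɔleg/; between vowels this yields [lɔleɣa].

[lɔleɣa]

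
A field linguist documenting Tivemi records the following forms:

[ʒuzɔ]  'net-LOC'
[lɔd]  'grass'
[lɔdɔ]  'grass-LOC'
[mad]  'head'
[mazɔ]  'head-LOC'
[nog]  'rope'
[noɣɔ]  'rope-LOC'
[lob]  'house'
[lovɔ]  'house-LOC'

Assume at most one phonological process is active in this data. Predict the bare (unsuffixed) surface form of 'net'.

The stem for 'head' ends in [d] in [mad] but [z] in [mazɔ].
The stem 'grass' ([lɔd], [lɔdɔ]) shows [d] unchanged in both environments, so [d] cannot be basic with [z] derived before the LOC suffix.
So /z/ is underlying, and a rule of word-final hardening — voiced fricatives become stops word-finally — gives [d].
The one attested form of 'net', [ʒuzɔ], shows underlying /ʒuz/. Applying the same rule word-finally gives [ʒud].

[ʒud]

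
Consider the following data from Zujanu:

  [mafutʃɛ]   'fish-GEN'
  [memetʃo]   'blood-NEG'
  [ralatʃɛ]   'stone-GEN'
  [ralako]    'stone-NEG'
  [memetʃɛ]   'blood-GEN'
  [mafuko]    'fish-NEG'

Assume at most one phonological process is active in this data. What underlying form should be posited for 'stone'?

'stone' shows [tʃ] ~ [k] at the end of the stem ([ralatʃɛ] vs [ralako]).
But 'blood' keeps [tʃ] in both environments ([memetʃɛ], [memetʃo]), so there is no rule changing /tʃ/ to [k] before the NEG suffix.
The alternation reflects palatalization before a front vowel: /k/ becomes palato-alveolar [tʃ] before a front vowel. /k/ is underlying.

/ralak/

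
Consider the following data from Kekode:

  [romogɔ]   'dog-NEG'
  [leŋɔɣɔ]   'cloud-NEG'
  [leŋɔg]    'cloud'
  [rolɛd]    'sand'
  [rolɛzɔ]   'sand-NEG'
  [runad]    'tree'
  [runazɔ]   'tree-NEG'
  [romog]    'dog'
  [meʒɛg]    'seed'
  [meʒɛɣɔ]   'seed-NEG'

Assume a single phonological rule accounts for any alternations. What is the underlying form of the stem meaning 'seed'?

In [meʒɛg] and [meʒɛɣɔ] the final segment of 'seed' alternates: [g] ~ [ɣ].
If /g/ were underlying and a rule turned it into [ɣ] before the NEG suffix, 'dog' would also alternate; but it has [g] in both [romog] and [romogɔ].
Therefore /ɣ/ is basic and [g] is derived by word-final hardening (voiced fricatives become stops word-finally).
Hence 'seed' is /meʒɛɣ/ underlyingly.

/meʒɛɣ/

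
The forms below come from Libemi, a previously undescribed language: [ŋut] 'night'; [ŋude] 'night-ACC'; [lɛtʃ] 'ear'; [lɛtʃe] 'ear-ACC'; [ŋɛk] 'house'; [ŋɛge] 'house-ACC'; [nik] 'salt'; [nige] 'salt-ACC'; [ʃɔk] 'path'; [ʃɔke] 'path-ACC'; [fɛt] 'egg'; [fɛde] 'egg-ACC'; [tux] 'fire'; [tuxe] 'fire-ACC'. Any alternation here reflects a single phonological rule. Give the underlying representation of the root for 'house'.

/ŋɛg/

The root 'house' surfaces as [ŋɛk] and [ŋɛge], with a stem-final [k] ~ [g] alternation.
But 'path' keeps [k] in both environments ([ʃɔk], [ʃɔke]), so there is no rule changing /k/ to [g] before the ACC suffix.
So /g/ is underlying, and a rule of word-final obstruent devoicing — voiced obstruents become voiceless word-finally — gives [k].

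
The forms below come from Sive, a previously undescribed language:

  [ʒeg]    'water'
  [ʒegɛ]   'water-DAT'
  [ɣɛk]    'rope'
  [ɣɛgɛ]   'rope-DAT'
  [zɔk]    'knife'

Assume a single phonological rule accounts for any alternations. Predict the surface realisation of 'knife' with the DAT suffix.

The stem for 'rope' ends in [k] in [ɣɛk] but [g] in [ɣɛgɛ].
The stem 'water' ([ʒeg], [ʒegɛ]) shows [g] unchanged in both environments, so [g] cannot be basic with [k] derived in isolation.
The alternation reflects intervocalic voicing: voiceless stops become voiced between vowels. /k/ is underlying.
From [zɔk] the stem 'knife' is /zɔk/; between vowels this yields [zɔgɛ].

[zɔgɛ]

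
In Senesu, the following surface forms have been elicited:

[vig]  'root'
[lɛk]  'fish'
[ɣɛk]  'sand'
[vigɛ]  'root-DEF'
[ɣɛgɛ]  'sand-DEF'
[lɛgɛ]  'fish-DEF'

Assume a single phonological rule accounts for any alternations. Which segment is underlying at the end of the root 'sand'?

/k/

The stem for 'sand' ends in [k] in [ɣɛk] but [g] in [ɣɛgɛ].
Compare 'root', with invariant [g] in [vig] and [vigɛ]: an analysis with underlying /g/ and a rule producing [k] in isolation would wrongly predict alternation here too.
The underlying segment must be /k/; voiceless stops become voiced between vowels, yielding [g] there.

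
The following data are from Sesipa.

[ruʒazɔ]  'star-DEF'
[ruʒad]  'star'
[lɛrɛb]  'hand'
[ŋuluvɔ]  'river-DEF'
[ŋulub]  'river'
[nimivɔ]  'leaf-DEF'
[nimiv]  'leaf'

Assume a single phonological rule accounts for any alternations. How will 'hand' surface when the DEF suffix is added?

[lɛrɛvɔ]

The root 'river' surfaces as [ŋuluvɔ] and [ŋulub], with a stem-final [v] ~ [b] alternation.
The stem 'leaf' ([nimivɔ], [nimiv]) shows [v] unchanged in both environments, so [v] cannot be basic with [b] derived in isolation.
Therefore /b/ is basic and [v] is derived by intervocalic spirantization (voiced stops become fricatives between vowels).
The one attested form of 'hand', [lɛrɛb], shows underlying /lɛrɛb/. Applying the same rule between vowels gives [lɛrɛvɔ].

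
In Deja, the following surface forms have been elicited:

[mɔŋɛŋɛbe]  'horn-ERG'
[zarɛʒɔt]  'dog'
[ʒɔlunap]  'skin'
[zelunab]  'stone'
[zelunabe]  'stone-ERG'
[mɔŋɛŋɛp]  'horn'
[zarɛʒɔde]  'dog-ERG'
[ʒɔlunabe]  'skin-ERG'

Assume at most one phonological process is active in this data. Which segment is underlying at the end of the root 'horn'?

'horn' shows [b] ~ [p] at the end of the stem ([mɔŋɛŋɛbe] vs [mɔŋɛŋɛp]).
Compare 'stone', with invariant [b] in [zelunabe] and [zelunab]: an analysis with underlying /b/ and a rule producing [p] in isolation would wrongly predict alternation here too.
So /p/ is underlying, and a rule of intervocalic voicing — voiceless stops become voiced between vowels — gives [b].

/p/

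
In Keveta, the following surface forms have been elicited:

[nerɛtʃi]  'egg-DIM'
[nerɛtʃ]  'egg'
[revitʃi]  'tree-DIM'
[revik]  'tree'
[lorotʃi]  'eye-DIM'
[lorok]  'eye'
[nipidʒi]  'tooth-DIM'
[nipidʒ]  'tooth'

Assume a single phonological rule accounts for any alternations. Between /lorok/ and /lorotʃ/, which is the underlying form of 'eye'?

/lorok/

In [lorotʃi] and [lorok] the final segment of 'eye' alternates: [tʃ] ~ [k].
The stem 'egg' ([nerɛtʃi], [nerɛtʃ]) shows [tʃ] unchanged in both environments, so [tʃ] cannot be basic with [k] derived in isolation.
Therefore /k/ is basic and [tʃ] is derived by palatalization before a front vowel (/k/ becomes palato-alveolar [tʃ] before a front vowel).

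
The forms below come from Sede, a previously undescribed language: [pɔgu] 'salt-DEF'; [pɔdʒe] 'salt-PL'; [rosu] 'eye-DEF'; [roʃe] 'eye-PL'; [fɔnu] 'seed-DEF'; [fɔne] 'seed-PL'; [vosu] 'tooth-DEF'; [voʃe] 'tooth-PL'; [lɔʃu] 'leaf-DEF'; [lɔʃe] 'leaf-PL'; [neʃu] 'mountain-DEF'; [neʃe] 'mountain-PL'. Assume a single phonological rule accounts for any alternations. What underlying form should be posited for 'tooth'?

In [vosu] and [voʃe] the final segment of 'tooth' alternates: [s] ~ [ʃ].
Compare 'leaf', with invariant [ʃ] in [lɔʃu] and [lɔʃe]: an analysis with underlying /ʃ/ and a rule producing [s] before the DEF suffix would wrongly predict alternation here too.
So /s/ is underlying, and a rule of palatalization before a front vowel — /g/ and /s/ become palato-alveolar [dʒ] and [ʃ] before a front vowel — gives [ʃ].
Hence 'tooth' is /vos/ underlyingly.

/vos/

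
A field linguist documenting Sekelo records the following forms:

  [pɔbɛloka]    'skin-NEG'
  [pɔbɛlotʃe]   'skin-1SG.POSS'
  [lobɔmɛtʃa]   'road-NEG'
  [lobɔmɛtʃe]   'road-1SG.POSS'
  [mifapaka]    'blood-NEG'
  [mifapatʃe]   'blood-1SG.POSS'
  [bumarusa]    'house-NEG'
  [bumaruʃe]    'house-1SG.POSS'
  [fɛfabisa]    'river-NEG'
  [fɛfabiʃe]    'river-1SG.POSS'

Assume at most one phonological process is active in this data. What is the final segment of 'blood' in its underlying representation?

/k/

In [mifapaka] and [mifapatʃe] the final segment of 'blood' alternates: [k] ~ [tʃ].
The stem 'road' ([lobɔmɛtʃa], [lobɔmɛtʃe]) shows [tʃ] unchanged in both environments, so [tʃ] cannot be basic with [k] derived before the NEG suffix.
The underlying segment must be /k/; /k/ and /s/ become palato-alveolar [tʃ] and [ʃ] before a front vowel, yielding [tʃ] there.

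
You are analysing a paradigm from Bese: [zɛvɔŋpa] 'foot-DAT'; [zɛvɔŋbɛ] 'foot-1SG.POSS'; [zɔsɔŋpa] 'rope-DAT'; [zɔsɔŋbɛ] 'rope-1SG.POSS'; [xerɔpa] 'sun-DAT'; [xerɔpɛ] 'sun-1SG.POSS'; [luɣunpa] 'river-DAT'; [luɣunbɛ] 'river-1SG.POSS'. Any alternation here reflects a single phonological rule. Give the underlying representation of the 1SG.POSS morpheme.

The 1SG.POSS morpheme has two allomorphs, [-bɛ] and [-pɛ].
The DAT suffix, which begins with [p], is invariant after every stem; so [p] is not altered by any rule here.
So the underlying form is /-bɛ/, and voiced stops become voiceless after a vowel.

/-bɛ/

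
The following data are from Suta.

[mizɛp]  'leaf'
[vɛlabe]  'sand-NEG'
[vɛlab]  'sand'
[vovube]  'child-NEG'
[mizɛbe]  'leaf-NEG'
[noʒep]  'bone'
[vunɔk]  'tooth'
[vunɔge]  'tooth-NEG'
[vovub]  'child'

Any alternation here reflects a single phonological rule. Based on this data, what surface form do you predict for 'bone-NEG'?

[noʒebe]

The root 'leaf' surfaces as [mizɛp] and [mizɛbe], with a stem-final [p] ~ [b] alternation.
If /b/ were underlying and a rule turned it into [p] in isolation, 'child' would also alternate; but it has [b] in both [vovub] and [vovube].
So /p/ is underlying, and a rule of intervocalic voicing — voiceless stops become voiced between vowels — gives [b].
From [noʒep] the stem 'bone' is /noʒep/; between vowels this yields [noʒebe].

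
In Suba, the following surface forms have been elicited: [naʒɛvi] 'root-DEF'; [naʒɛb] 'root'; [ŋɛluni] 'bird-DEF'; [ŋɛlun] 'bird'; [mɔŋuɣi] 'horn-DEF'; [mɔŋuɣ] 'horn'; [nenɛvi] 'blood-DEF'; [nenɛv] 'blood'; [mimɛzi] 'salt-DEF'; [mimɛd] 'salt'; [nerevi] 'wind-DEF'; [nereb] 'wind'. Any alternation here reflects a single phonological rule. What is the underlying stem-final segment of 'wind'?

/b/

The root 'wind' surfaces as [nerevi] and [nereb], with a stem-final [v] ~ [b] alternation.
But 'blood' keeps [v] in both environments ([nenɛvi], [nenɛv]), so there is no rule changing /v/ to [b] in isolation.
The alternation reflects intervocalic spirantization: voiced stops become fricatives between vowels. /b/ is underlying.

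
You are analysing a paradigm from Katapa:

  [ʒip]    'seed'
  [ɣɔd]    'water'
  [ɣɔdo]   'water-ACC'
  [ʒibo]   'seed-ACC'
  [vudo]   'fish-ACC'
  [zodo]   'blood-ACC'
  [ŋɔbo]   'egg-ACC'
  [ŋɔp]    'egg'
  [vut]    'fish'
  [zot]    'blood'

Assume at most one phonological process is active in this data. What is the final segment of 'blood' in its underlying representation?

'blood' shows [d] ~ [t] at the end of the stem ([zodo] vs [zot]).
Compare 'water', with invariant [d] in [ɣɔdo] and [ɣɔd]: an analysis with underlying /d/ and a rule producing [t] in isolation would wrongly predict alternation here too.
The alternation reflects intervocalic voicing: voiceless stops become voiced between vowels. /t/ is underlying.

/t/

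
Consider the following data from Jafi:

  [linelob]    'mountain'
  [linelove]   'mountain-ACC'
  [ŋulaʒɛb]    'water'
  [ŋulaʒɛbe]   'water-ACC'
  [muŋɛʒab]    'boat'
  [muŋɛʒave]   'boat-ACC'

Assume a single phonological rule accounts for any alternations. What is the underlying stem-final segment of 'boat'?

The stem for 'boat' ends in [b] in [muŋɛʒab] but [v] in [muŋɛʒave].
If /b/ were underlying and a rule turned it into [v] before the ACC suffix, 'water' would also alternate; but it has [b] in both [ŋulaʒɛb] and [ŋulaʒɛbe].
The alternation reflects word-final hardening: voiced fricatives become stops word-finally. /v/ is underlying.

/v/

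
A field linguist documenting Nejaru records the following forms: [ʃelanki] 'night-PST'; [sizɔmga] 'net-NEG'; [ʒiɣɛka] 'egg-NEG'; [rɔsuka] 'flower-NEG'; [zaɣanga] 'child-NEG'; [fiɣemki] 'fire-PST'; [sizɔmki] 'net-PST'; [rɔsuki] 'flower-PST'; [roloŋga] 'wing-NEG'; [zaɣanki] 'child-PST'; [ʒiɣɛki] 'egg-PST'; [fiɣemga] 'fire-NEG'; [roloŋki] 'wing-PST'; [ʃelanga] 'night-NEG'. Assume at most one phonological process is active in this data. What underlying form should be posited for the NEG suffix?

The NEG suffix surfaces as [-ga] and [-ka], depending on the final segment of the stem.
The PST suffix, which begins with [k], is invariant after every stem; so [k] is not altered by any rule here.
So the underlying form is /-ga/, and voiced stops become voiceless after a vowel.

/-ga/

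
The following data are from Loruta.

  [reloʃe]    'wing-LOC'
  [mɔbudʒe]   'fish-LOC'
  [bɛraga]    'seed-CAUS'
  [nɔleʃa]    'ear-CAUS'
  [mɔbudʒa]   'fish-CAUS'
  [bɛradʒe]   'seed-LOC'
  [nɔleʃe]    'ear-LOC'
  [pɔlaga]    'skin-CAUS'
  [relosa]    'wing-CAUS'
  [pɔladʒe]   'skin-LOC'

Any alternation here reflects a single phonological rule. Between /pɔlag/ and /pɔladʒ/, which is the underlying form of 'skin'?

The stem for 'skin' ends in [dʒ] in [pɔladʒe] but [g] in [pɔlaga].
Compare 'fish', with invariant [dʒ] in [mɔbudʒe] and [mɔbudʒa]: an analysis with underlying /dʒ/ and a rule producing [g] before the CAUS suffix would wrongly predict alternation here too.
The underlying segment must be /g/; /g/ and /s/ become palato-alveolar [dʒ] and [ʃ] before a front vowel, yielding [dʒ] there.

/pɔlag/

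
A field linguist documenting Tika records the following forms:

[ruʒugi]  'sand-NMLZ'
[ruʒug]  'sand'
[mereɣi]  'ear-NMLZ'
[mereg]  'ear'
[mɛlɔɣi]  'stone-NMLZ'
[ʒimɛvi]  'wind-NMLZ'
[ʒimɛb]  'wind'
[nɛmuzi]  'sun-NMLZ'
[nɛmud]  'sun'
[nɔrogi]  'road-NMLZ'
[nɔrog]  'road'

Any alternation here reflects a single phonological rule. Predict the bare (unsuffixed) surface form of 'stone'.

The stem for 'ear' ends in [ɣ] in [mereɣi] but [g] in [mereg].
Compare 'sand', with invariant [g] in [ruʒugi] and [ruʒug]: an analysis with underlying /g/ and a rule producing [ɣ] before the NMLZ suffix would wrongly predict alternation here too.
Therefore /ɣ/ is basic and [g] is derived by word-final hardening (voiced fricatives become stops word-finally).
From [mɛlɔɣi] the stem 'stone' is /mɛlɔɣ/; word-finally this yields [mɛlɔg].

[mɛlɔg]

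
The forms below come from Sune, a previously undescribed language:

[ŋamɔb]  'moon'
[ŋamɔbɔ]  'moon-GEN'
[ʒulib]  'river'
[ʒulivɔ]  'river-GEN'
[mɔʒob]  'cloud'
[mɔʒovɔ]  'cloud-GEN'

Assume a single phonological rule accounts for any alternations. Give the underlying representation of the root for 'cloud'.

The stem for 'cloud' ends in [b] in [mɔʒob] but [v] in [mɔʒovɔ].
But 'moon' keeps [b] in both environments ([ŋamɔb], [ŋamɔbɔ]), so there is no rule changing /b/ to [v] before the GEN suffix.
The underlying segment must be /v/; voiced fricatives become stops word-finally, yielding [b] there.
The underlying form of 'cloud' is therefore /mɔʒov/.

/mɔʒov/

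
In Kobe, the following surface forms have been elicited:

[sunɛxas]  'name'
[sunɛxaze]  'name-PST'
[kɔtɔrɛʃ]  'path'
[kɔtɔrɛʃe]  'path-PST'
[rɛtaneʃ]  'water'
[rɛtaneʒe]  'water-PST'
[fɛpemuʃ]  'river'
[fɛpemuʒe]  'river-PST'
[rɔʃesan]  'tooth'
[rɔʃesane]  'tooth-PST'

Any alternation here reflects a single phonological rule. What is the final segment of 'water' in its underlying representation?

The stem for 'water' ends in [ʃ] in [rɛtaneʃ] but [ʒ] in [rɛtaneʒe].
The stem 'path' ([kɔtɔrɛʃ], [kɔtɔrɛʃe]) shows [ʃ] unchanged in both environments, so [ʃ] cannot be basic with [ʒ] derived before the PST suffix.
The alternation reflects word-final obstruent devoicing: voiced obstruents become voiceless word-finally. /ʒ/ is underlying.

/ʒ/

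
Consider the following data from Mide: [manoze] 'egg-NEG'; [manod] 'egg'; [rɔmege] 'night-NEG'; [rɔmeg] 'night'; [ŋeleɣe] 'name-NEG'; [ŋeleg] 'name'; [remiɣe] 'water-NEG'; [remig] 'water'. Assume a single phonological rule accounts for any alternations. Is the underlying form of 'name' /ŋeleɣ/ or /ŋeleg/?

The stem for 'name' ends in [ɣ] in [ŋeleɣe] but [g] in [ŋeleg].
If /g/ were underlying and a rule turned it into [ɣ] before the NEG suffix, 'night' would also alternate; but it has [g] in both [rɔmege] and [rɔmeg].
Therefore /ɣ/ is basic and [g] is derived by word-final hardening (voiced fricatives become stops word-finally).

/ŋeleɣ/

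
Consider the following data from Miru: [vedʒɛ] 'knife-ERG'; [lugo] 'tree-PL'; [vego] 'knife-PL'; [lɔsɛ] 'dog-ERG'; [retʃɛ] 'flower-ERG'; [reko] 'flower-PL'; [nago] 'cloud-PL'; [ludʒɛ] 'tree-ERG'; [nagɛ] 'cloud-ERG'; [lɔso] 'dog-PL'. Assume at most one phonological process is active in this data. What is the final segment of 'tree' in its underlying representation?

'tree' shows [g] ~ [dʒ] at the end of the stem ([lugo] vs [ludʒɛ]).
The stem 'cloud' ([nago], [nagɛ]) shows [g] unchanged in both environments, so [g] cannot be basic with [dʒ] derived before the ERG suffix.
The alternation reflects depalatalization: palato-alveolar /tʃ/ and /dʒ/ become [k] and [g] when no front vowel follows. /dʒ/ is underlying.

/dʒ/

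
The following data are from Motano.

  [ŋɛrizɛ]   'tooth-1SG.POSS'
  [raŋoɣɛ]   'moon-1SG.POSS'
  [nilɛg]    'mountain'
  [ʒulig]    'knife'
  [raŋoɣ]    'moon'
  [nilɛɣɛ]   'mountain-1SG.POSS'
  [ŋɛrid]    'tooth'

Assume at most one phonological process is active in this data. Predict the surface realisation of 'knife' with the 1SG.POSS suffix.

In [nilɛɣɛ] and [nilɛg] the final segment of 'mountain' alternates: [ɣ] ~ [g].
If /ɣ/ were underlying and a rule turned it into [g] in isolation, 'moon' would also alternate; but it has [ɣ] in both [raŋoɣɛ] and [raŋoɣ].
The alternation reflects intervocalic spirantization: voiced stops become fricatives between vowels. /g/ is underlying.
From [ʒulig] the stem 'knife' is /ʒulig/; between vowels this yields [ʒuliɣɛ].

[ʒuliɣɛ]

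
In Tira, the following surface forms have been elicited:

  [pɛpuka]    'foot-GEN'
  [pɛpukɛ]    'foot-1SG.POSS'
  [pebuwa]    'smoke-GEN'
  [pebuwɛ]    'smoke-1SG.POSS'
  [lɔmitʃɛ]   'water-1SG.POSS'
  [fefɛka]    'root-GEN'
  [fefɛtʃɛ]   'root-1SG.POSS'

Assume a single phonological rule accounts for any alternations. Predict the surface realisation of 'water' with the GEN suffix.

[lɔmika]

'root' shows [k] ~ [tʃ] at the end of the stem ([fefɛka] vs [fefɛtʃɛ]).
The stem 'foot' ([pɛpuka], [pɛpukɛ]) shows [k] unchanged in both environments, so [k] cannot be basic with [tʃ] derived before the 1SG.POSS suffix.
Therefore /tʃ/ is basic and [k] is derived by depalatalization (palato-alveolar /tʃ/ becomes [k] when no front vowel follows).
The one attested form of 'water', [lɔmitʃɛ], shows underlying /lɔmitʃ/. Applying the same rule when no front vowel follows gives [lɔmika].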